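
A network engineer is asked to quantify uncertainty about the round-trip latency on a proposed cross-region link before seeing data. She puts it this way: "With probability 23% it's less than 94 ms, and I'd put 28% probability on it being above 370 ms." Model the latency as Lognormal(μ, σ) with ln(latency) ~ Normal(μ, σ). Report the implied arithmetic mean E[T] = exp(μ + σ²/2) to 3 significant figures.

E[T] ≈ 346 ms

If T ~ Lognormal(μ,σ) then ln T ~ Normal(μ,σ), so the p-quantile of ln T is μ + z_p·σ.
ln(94) = 4.543 and ln(370) = 5.914; z_{0.23} = -0.7388, z_{0.72} = 0.5828.
σ = (5.914 − 4.543)/(0.5828 − (-0.7388)) = 1.037.
μ = 4.543 − (-0.7388)·1.037 = 5.309.
E[T] = exp(μ + σ²/2) = exp(5.309 + 0.5374) = 346 ms.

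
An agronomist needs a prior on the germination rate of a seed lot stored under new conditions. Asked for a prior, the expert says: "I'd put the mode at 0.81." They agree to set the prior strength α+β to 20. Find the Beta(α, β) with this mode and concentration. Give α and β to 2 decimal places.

α = 15.58, β = 4.42

For α,β > 1 the Beta mode is (α−1)/(α+β−2). With α+β = 20, the mode is (α−1)/18.
Set (α−1)/18 = 0.81 → α = 1 + 0.81·18 = 15.58.
β = 20 − α = 4.42.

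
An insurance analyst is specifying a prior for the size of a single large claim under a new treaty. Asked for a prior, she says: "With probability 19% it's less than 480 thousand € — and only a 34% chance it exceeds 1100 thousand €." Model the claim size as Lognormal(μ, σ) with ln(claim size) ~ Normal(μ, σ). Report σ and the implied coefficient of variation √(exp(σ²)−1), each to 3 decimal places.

If T ~ Lognormal(μ,σ) then ln T ~ Normal(μ,σ), so the p-quantile of ln T is μ + z_p·σ.
ln(480) = 6.174 and ln(1100) = 7.003; z_{0.19} = -0.8779, z_{0.66} = 0.4125.
σ = (7.003 − 6.174)/(0.4125 − (-0.8779)) = 0.643.
μ = 6.174 − (-0.8779)·0.643 = 6.738.
CV = √(exp(σ²)−1) = √(exp(0.4130)−1) = 0.715.

σ ≈ 0.643, CV ≈ 0.715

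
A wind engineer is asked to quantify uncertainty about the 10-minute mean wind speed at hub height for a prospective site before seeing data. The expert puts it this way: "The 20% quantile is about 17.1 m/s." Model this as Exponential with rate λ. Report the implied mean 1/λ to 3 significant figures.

mean ≈ 76.6 m/s

P(T < 17.1) = 1 − e^(−λ·17.1) = 0.2, so λ = −ln(1−0.2)/17.1 = −ln(0.8)/17.1 = 0.013.
Mean = 1/λ = 76.6 m/s.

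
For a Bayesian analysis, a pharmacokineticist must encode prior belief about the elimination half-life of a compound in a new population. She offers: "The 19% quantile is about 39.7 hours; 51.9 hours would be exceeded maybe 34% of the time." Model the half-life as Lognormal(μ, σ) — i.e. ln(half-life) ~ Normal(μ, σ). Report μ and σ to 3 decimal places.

If T ~ Lognormal(μ,σ) then ln T ~ Normal(μ,σ), so the p-quantile of ln T is μ + z_p·σ.
ln(39.7) = 3.681 and ln(51.9) = 3.949; z_{0.19} = -0.8779, z_{0.66} = 0.4125.
σ = (3.949 − 3.681)/(0.4125 − (-0.8779)) = 0.208.
μ = 3.681 − (-0.8779)·0.208 = 3.864.

μ ≈ 3.864, σ ≈ 0.208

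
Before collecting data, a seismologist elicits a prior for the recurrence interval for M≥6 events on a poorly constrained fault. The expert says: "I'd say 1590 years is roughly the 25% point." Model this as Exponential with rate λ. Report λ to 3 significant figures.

λ ≈ 0.000181

P(T < 1590.0) = 1 − e^(−λ·1590.0) = 0.25, so λ = −ln(1−0.25)/1590.0 = −ln(0.75)/1590.0 = 0.000181.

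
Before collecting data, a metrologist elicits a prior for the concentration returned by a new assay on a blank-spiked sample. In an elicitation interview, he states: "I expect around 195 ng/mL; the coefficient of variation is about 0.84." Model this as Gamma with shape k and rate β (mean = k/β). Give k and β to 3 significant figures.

For Gamma(k, rate β): mean = k/β, variance = k/β², so CV = 1/√k.
CV = 0.84, hence k = 1/CV² = 1.42.
Then β = k/mean = 1.42/195 = 0.00727.

k ≈ 1.42, β ≈ 0.00727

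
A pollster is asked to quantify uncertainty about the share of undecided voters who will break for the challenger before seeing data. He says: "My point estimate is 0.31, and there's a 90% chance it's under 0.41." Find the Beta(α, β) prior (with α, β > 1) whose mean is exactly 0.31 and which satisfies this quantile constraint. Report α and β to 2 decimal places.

α ≈ 11.25, β ≈ 25.04

With mean 0.31 fixed, write α = 0.31s, β = 0.69s where s = α+β.
Need P(θ < 0.41) = 0.9 under Beta(0.31s, 0.69s). Normal approximation: (q−m)/√(m(1−m)/s) ≈ z_{0.9} = 1.28, so s ≈ 0.31·0.69·(1.28)²/(0.41−0.31)² = 35.1.
At s = 35.1: P(θ<0.41) ≈ 0.897. Adjusting to match 0.9 gives s ≈ 36.29.
So α = 0.31·36.29 ≈ 11.25, β = 0.69·36.29 ≈ 25.04.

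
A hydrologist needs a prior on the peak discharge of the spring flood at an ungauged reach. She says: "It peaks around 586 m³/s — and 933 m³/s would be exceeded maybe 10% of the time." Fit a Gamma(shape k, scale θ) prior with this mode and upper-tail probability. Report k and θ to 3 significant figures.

k ≈ 9.68, θ ≈ 67.5

Gamma(k,θ) with k>1 has mode (k−1)θ, so θ = 586/(k−1).
Need P(X < 933) = 0.9 with θ tied to k this way. Start at k = 2, θ = 586: P(X<933) ≈ 0.473.
Too low — raise k to concentrate. Iterating converges to k ≈ 9.68.
Then θ = 586/(9.68−1) ≈ 67.5.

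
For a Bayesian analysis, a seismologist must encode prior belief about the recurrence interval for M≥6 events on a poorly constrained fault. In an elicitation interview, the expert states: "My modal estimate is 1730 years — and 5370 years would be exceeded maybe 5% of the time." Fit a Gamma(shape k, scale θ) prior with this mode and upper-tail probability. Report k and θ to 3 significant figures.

k ≈ 3.05, θ ≈ 842

Gamma(k,θ) with k>1 has mode (k−1)θ, so θ = 1730/(k−1).
Need P(X < 5370) = 0.95 with θ tied to k this way. Start at k = 2, θ = 1730: P(X<5370) ≈ 0.816.
Too low — raise k to concentrate. Iterating converges to k ≈ 3.05.
Then θ = 1730/(3.05−1) ≈ 842.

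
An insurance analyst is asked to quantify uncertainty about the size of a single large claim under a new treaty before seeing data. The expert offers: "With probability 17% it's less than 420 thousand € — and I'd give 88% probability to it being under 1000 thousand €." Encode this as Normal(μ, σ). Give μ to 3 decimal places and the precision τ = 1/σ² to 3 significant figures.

μ = 679.923, τ = 1.35e-05

The p-quantile of Normal(μ,σ) is μ + z_p·σ, with z_{0.17} = -0.9542 and z_{0.88} = 1.175.
Eliminate σ: μ = (z₂·x₁ − z₁·x₂)/(z₂ − z₁) = (1.175·420 − (-0.9542)·1000)/2.129 = 679.923.
Then σ = (x₂ − x₁)/(z₂ − z₁) = (1000 − 420)/2.129 = 272.409.
Precision τ = 1/σ² = 1/272.4² = 1.35e-05.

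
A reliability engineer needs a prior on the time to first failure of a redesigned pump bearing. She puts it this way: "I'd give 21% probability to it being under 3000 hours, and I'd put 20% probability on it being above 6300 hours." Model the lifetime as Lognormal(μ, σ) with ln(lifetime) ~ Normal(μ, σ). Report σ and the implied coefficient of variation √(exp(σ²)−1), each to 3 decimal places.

If T ~ Lognormal(μ,σ) then ln T ~ Normal(μ,σ), so the p-quantile of ln T is μ + z_p·σ.
ln(3000) = 8.006 and ln(6300) = 8.748; z_{0.21} = -0.8064, z_{0.8} = 0.8416.
σ = (8.748 − 8.006)/(0.8416 − (-0.8064)) = 0.450.
μ = 8.006 − (-0.8064)·0.450 = 8.369.
CV = √(exp(σ²)−1) = √(exp(0.2027)−1) = 0.474.

σ ≈ 0.450, CV ≈ 0.474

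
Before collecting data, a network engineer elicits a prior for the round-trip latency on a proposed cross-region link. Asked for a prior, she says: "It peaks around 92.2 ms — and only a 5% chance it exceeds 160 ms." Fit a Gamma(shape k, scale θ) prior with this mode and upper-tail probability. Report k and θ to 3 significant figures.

k ≈ 10.2, θ ≈ 10

Gamma(k,θ) with k>1 has mode (k−1)θ, so θ = 92.2/(k−1).
Need P(X < 160) = 0.95 with θ tied to k this way. Start at k = 2, θ = 92.2: P(X<160) ≈ 0.518.
Too low — raise k to concentrate. Iterating converges to k ≈ 10.2.
Then θ = 92.2/(10.2−1) ≈ 10.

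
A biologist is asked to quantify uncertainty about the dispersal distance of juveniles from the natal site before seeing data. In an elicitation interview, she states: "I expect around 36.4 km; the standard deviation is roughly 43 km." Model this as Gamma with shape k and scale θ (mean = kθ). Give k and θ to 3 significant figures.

For Gamma(k, scale θ): mean = kθ, variance = kθ², so CV = 1/√k.
CV = SD/mean = 43/36.4 = 1.181, hence k = 1/CV² = 0.717.
Then θ = mean/k = 36.4/0.717 = 50.8.

k ≈ 0.717, θ ≈ 50.8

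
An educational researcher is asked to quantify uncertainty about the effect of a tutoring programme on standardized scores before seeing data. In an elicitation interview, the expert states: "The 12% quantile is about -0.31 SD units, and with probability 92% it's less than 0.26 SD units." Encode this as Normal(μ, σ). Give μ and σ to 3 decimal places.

The p-quantile of Normal(μ,σ) is μ + z_p·σ, with z_{0.12} = -1.175 and z_{0.92} = 1.405.
Eliminate σ: μ = (z₂·x₁ − z₁·x₂)/(z₂ − z₁) = (1.405·-0.31 − (-1.175)·0.26)/2.58 = -0.050.
Then σ = (x₂ − x₁)/(z₂ − z₁) = (0.26 − -0.31)/2.58 = 0.221.

μ = -0.050, σ = 0.221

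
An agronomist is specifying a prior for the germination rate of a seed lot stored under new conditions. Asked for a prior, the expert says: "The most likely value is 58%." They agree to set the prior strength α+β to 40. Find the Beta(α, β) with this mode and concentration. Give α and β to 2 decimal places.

α = 23.04, β = 16.96

For α,β > 1 the Beta mode is (α−1)/(α+β−2). With α+β = 40, the mode is (α−1)/38.
Set (α−1)/38 = 0.58 → α = 1 + 0.58·38 = 23.04.
β = 40 − α = 16.96.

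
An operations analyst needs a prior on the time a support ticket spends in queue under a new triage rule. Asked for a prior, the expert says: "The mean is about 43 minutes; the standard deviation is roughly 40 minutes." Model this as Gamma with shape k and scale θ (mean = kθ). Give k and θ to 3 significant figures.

k ≈ 1.16, θ ≈ 37.2

For Gamma(k, scale θ): mean = kθ, variance = kθ², so CV = 1/√k.
CV = SD/mean = 40/43 = 0.9302, hence k = 1/CV² = 1.16.
Then θ = mean/k = 43/1.16 = 37.2.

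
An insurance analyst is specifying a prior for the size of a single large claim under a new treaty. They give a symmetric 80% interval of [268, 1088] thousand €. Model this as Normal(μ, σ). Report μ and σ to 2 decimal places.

A symmetric 80% interval runs μ ± z·σ with z = 1.282.
Half-width = 410, so σ = 410/1.282 = 319.92.
μ is the interval midpoint, 678.00.

μ = 678.00, σ = 319.92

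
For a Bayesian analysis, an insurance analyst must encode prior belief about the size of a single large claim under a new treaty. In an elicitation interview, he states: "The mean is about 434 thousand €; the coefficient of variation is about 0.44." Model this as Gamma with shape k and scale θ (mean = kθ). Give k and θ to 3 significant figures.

k ≈ 5.17, θ ≈ 84

For Gamma(k, scale θ): mean = kθ, variance = kθ², so CV = 1/√k.
CV = 0.44, hence k = 1/CV² = 5.17.
Then θ = mean/k = 434/5.17 = 84.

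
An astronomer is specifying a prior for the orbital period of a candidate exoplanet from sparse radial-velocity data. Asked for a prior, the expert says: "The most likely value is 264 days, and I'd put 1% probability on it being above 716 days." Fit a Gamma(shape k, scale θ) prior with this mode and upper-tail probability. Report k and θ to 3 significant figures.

Gamma(k,θ) with k>1 has mode (k−1)θ, so θ = 264/(k−1).
Need P(X < 716) = 0.99 with θ tied to k this way. Start at k = 2, θ = 264: P(X<716) ≈ 0.754.
Too low — raise k to concentrate. Iterating converges to k ≈ 5.63.
Then θ = 264/(5.63−1) ≈ 57.

k ≈ 5.63, θ ≈ 57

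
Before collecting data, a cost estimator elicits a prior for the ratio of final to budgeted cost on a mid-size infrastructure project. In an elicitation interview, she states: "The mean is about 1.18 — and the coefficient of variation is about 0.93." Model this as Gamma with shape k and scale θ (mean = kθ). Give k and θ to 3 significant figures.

For Gamma(k, scale θ): mean = kθ, variance = kθ², so CV = 1/√k.
CV = 0.93, hence k = 1/CV² = 1.16.
Then θ = mean/k = 1.18/1.16 = 1.02.

k ≈ 1.16, θ ≈ 1.02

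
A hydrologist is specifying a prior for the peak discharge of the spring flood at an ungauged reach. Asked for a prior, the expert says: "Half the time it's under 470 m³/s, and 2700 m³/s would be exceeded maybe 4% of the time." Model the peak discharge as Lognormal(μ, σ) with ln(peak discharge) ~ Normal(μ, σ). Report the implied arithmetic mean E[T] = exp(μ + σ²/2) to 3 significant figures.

E[T] ≈ 774 m³/s

If T ~ Lognormal(μ,σ) then ln T ~ Normal(μ,σ), so the p-quantile of ln T is μ + z_p·σ.
ln(470) = 6.153 and ln(2700) = 7.901; z_{0.5} = 0, z_{0.96} = 1.751.
σ = (7.901 − 6.153)/(1.751 − (0)) = 0.999.
μ = 6.153 − (0)·0.999 = 6.153.
E[T] = exp(μ + σ²/2) = exp(6.153 + 0.4986) = 774 m³/s.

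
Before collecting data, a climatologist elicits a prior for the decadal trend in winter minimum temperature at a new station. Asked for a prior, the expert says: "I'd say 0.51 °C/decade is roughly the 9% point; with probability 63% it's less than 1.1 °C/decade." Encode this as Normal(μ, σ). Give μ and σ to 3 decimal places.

The p-quantile of Normal(μ,σ) is μ + z_p·σ, with z_{0.09} = -1.341 and z_{0.63} = 0.3319.
Eliminate σ: μ = (z₂·x₁ − z₁·x₂)/(z₂ − z₁) = (0.3319·0.51 − (-1.341)·1.1)/1.673 = 0.983.
Then σ = (x₂ − x₁)/(z₂ − z₁) = (1.1 − 0.51)/1.673 = 0.353.

μ = 0.983, σ = 0.353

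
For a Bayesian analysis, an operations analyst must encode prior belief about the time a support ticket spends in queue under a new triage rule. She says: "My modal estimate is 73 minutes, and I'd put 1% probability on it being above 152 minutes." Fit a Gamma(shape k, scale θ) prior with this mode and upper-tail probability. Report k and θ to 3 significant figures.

Gamma(k,θ) with k>1 has mode (k−1)θ, so θ = 73/(k−1).
Need P(X < 152) = 0.99 with θ tied to k this way. Start at k = 2, θ = 73: P(X<152) ≈ 0.616.
Too low — raise k to concentrate. Iterating converges to k ≈ 10.1.
Then θ = 73/(10.1−1) ≈ 8.06.

k ≈ 10.1, θ ≈ 8.06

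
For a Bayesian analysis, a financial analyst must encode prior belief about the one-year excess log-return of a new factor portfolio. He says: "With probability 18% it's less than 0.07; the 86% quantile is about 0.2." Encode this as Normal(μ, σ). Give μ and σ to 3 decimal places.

μ = 0.130, σ = 0.065

The p-quantile of Normal(μ,σ) is μ + z_p·σ, with z_{0.18} = -0.9154 and z_{0.86} = 1.08.
Eliminate σ: μ = (z₂·x₁ − z₁·x₂)/(z₂ − z₁) = (1.08·0.07 − (-0.9154)·0.2)/1.996 = 0.130.
Then σ = (x₂ − x₁)/(z₂ − z₁) = (0.2 − 0.07)/1.996 = 0.065.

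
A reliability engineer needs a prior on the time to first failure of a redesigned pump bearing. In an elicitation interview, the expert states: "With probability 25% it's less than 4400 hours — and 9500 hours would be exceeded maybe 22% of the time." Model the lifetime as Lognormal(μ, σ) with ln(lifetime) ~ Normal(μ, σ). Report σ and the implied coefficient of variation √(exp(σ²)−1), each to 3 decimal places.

If T ~ Lognormal(μ,σ) then ln T ~ Normal(μ,σ), so the p-quantile of ln T is μ + z_p·σ.
ln(4400) = 8.389 and ln(9500) = 9.159; z_{0.25} = -0.6745, z_{0.78} = 0.7722.
σ = (9.159 − 8.389)/(0.7722 − (-0.6745)) = 0.532.
μ = 8.389 − (-0.6745)·0.532 = 8.748.
CV = √(exp(σ²)−1) = √(exp(0.2831)−1) = 0.572.

σ ≈ 0.532, CV ≈ 0.572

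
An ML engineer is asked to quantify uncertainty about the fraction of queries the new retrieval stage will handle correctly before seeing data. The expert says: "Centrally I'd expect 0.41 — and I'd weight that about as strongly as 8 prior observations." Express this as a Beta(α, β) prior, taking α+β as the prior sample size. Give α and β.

α = 3.28, β = 4.72

Under the effective-sample-size interpretation, Beta(α, β) has prior mean α/(α+β) and prior sample size α+β.
So α+β = 8 and α/(α+β) = 0.41, giving α = 0.41·8 = 3.28 and β = 8 − 3.28 = 4.72.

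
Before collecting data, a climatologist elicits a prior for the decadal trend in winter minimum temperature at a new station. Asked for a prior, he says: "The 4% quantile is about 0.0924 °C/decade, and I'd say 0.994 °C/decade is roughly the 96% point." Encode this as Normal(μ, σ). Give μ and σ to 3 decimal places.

μ = 0.543, σ = 0.257

The p-quantile of Normal(μ,σ) is μ + z_p·σ, with z_{0.04} = -1.751 and z_{0.96} = 1.751.
Eliminate σ: μ = (z₂·x₁ − z₁·x₂)/(z₂ − z₁) = (1.751·0.0924 − (-1.751)·0.994)/3.501 = 0.543.
Then σ = (x₂ − x₁)/(z₂ − z₁) = (0.994 − 0.0924)/3.501 = 0.257.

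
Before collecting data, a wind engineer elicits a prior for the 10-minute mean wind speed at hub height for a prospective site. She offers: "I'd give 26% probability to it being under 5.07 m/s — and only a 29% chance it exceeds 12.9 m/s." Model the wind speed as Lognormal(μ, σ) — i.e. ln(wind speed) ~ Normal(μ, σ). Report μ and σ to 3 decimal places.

If T ~ Lognormal(μ,σ) then ln T ~ Normal(μ,σ), so the p-quantile of ln T is μ + z_p·σ.
ln(5.07) = 1.623 and ln(12.9) = 2.557; z_{0.26} = -0.6433, z_{0.71} = 0.5534.
σ = (2.557 − 1.623)/(0.5534 − (-0.6433)) = 0.780.
μ = 1.623 − (-0.6433)·0.780 = 2.125.

μ ≈ 2.125, σ ≈ 0.780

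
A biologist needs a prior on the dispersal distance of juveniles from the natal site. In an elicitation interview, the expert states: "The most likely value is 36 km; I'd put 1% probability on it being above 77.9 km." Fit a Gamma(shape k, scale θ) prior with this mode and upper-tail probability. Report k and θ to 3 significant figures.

k ≈ 9.12, θ ≈ 4.43

Gamma(k,θ) with k>1 has mode (k−1)θ, so θ = 36/(k−1).
Need P(X < 77.9) = 0.99 with θ tied to k this way. Start at k = 2, θ = 36: P(X<77.9) ≈ 0.637.
Too low — raise k to concentrate. Iterating converges to k ≈ 9.12.
Then θ = 36/(9.12−1) ≈ 4.43.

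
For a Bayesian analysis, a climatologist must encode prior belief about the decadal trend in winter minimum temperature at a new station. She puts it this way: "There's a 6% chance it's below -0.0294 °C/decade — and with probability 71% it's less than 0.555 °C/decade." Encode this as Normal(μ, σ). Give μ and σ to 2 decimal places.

μ = 0.40, σ = 0.28

The p-quantile of Normal(μ,σ) is μ + z_p·σ, with z_{0.06} = -1.555 and z_{0.71} = 0.5534.
Eliminate σ: μ = (z₂·x₁ − z₁·x₂)/(z₂ − z₁) = (0.5534·-0.0294 − (-1.555)·0.555)/2.108 = 0.40.
Then σ = (x₂ − x₁)/(z₂ − z₁) = (0.555 − -0.0294)/2.108 = 0.28.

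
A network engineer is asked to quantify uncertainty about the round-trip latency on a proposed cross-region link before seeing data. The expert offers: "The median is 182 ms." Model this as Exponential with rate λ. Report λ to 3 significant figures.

λ ≈ 0.00381

Exponential median = ln 2 / λ, so λ = ln 2 / 182.0 = 0.00381.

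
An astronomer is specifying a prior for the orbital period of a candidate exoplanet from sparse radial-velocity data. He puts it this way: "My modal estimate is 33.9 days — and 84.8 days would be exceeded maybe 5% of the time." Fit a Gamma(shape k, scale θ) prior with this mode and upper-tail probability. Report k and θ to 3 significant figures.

k ≈ 4.23, θ ≈ 10.5

Gamma(k,θ) with k>1 has mode (k−1)θ, so θ = 33.9/(k−1).
Need P(X < 84.8) = 0.95 with θ tied to k this way. Start at k = 2, θ = 33.9: P(X<84.8) ≈ 0.713.
Too low — raise k to concentrate. Iterating converges to k ≈ 4.23.
Then θ = 33.9/(4.23−1) ≈ 10.5.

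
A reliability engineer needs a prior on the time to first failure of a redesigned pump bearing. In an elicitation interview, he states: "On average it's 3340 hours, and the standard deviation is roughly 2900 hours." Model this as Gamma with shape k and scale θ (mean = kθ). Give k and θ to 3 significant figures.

For Gamma(k, scale θ): mean = kθ, variance = kθ², so CV = 1/√k.
CV = SD/mean = 2900/3340 = 0.8683, hence k = 1/CV² = 1.33.
Then θ = mean/k = 3340/1.33 = 2520.

k ≈ 1.33, θ ≈ 2520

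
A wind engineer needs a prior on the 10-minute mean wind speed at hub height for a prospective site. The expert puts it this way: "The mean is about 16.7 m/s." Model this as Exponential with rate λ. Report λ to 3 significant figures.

λ ≈ 0.0599

Exponential mean = 1/λ, so λ = 1/16.7 = 0.0599.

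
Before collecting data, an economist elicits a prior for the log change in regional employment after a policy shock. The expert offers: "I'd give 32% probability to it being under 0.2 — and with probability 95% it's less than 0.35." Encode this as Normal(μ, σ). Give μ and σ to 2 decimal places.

For Normal(μ,σ), the p-quantile is μ + z_p·σ. Here z_{0.32} = -0.4677, z_{0.95} = 1.645.
So 0.2 = μ − 0.4677σ and 0.35 = μ + 1.645σ.
Subtracting: σ = (0.35 − 0.2)/(1.645 − (-0.4677)) = 0.07.
Then μ = 0.2 − (-0.4677)·0.07 = 0.23.

μ = 0.23, σ = 0.07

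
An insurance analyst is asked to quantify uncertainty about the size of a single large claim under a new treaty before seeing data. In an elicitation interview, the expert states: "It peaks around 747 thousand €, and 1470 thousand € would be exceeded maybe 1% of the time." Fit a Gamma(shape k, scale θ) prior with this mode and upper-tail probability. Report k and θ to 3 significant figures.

Gamma(k,θ) with k>1 has mode (k−1)θ, so θ = 747/(k−1).
Need P(X < 1470) = 0.99 with θ tied to k this way. Start at k = 2, θ = 747: P(X<1470) ≈ 0.585.
Too low — raise k to concentrate. Iterating converges to k ≈ 11.8.
Then θ = 747/(11.8−1) ≈ 69.5.

k ≈ 11.8, θ ≈ 69.5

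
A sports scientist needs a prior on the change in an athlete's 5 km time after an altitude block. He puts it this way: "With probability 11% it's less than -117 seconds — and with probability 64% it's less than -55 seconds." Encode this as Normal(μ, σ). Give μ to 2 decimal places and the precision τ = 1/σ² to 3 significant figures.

μ = -69.02, τ = 0.000654

The p-quantile of Normal(μ,σ) is μ + z_p·σ, with z_{0.11} = -1.227 and z_{0.64} = 0.3585.
Eliminate σ: μ = (z₂·x₁ − z₁·x₂)/(z₂ − z₁) = (0.3585·-117 − (-1.227)·-55)/1.585 = -69.02.
Then σ = (x₂ − x₁)/(z₂ − z₁) = (-55 − -117)/1.585 = 39.12.
Precision τ = 1/σ² = 1/39.12² = 0.000654.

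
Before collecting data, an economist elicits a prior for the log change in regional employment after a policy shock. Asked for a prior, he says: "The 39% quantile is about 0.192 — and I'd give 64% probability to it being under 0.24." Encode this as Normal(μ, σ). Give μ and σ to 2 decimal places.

The p-quantile of Normal(μ,σ) is μ + z_p·σ, with z_{0.39} = -0.2793 and z_{0.64} = 0.3585.
Eliminate σ: μ = (z₂·x₁ − z₁·x₂)/(z₂ − z₁) = (0.3585·0.192 − (-0.2793)·0.24)/0.6378 = 0.21.
Then σ = (x₂ − x₁)/(z₂ − z₁) = (0.24 − 0.192)/0.6378 = 0.08.

μ = 0.21, σ = 0.08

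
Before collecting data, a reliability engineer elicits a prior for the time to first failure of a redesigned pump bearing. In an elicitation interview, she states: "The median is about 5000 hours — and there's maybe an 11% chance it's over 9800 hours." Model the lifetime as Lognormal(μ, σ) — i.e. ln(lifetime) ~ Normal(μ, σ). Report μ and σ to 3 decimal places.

If T ~ Lognormal(μ,σ) then ln T ~ Normal(μ,σ), so the p-quantile of ln T is μ + z_p·σ.
ln(5000) = 8.517 and ln(9800) = 9.19; z_{0.5} = 0, z_{0.89} = 1.227.
σ = (9.19 − 8.517)/(1.227 − (0)) = 0.549.
μ = 8.517 − (0)·0.549 = 8.517.

μ ≈ 8.517, σ ≈ 0.549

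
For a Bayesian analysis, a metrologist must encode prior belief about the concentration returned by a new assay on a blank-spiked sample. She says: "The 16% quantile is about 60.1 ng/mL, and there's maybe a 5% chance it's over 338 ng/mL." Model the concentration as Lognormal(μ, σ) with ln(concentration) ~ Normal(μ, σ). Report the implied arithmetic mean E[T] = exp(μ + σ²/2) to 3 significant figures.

If T ~ Lognormal(μ,σ) then ln T ~ Normal(μ,σ), so the p-quantile of ln T is μ + z_p·σ.
ln(60.1) = 4.096 and ln(338) = 5.823; z_{0.16} = -0.9945, z_{0.95} = 1.645.
σ = (5.823 − 4.096)/(1.645 − (-0.9945)) = 0.654.
μ = 4.096 − (-0.9945)·0.654 = 4.747.
E[T] = exp(μ + σ²/2) = exp(4.747 + 0.2141) = 143 ng/mL.

E[T] ≈ 143 ng/mL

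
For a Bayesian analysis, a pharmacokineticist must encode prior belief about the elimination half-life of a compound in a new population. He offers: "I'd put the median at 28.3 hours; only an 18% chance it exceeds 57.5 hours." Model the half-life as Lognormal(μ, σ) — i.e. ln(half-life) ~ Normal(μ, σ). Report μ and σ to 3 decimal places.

If T ~ Lognormal(μ,σ) then ln T ~ Normal(μ,σ), so the p-quantile of ln T is μ + z_p·σ.
ln(28.3) = 3.343 and ln(57.5) = 4.052; z_{0.5} = 0, z_{0.82} = 0.9154.
σ = (4.052 − 3.343)/(0.9154 − (0)) = 0.774.
μ = 3.343 − (0)·0.774 = 3.343.

μ ≈ 3.343, σ ≈ 0.774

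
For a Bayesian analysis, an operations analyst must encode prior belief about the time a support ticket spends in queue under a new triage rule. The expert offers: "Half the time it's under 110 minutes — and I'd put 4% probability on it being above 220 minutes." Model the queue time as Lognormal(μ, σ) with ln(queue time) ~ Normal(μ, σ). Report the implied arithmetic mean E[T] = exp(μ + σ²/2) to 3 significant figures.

If T ~ Lognormal(μ,σ) then ln T ~ Normal(μ,σ), so the p-quantile of ln T is μ + z_p·σ.
ln(110) = 4.7 and ln(220) = 5.394; z_{0.5} = 0, z_{0.96} = 1.751.
σ = (5.394 − 4.7)/(1.751 − (0)) = 0.396.
μ = 4.7 − (0)·0.396 = 4.700.
E[T] = exp(μ + σ²/2) = exp(4.700 + 0.0784) = 119 minutes.

E[T] ≈ 119 minutes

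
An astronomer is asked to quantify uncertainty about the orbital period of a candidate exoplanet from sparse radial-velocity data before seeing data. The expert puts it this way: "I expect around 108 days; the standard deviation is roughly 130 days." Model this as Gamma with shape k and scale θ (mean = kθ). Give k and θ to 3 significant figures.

k ≈ 0.69, θ ≈ 156

For Gamma(k, scale θ): mean = kθ, variance = kθ², so CV = 1/√k.
CV = SD/mean = 130/108 = 1.204, hence k = 1/CV² = 0.69.
Then θ = mean/k = 108/0.69 = 156.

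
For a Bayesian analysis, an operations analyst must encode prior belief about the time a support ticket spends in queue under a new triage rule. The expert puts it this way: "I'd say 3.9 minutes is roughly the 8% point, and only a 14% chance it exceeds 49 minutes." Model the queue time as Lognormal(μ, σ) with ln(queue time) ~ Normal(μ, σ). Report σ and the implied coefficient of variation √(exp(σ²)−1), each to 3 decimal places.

If T ~ Lognormal(μ,σ) then ln T ~ Normal(μ,σ), so the p-quantile of ln T is μ + z_p·σ.
ln(3.9) = 1.361 and ln(49) = 3.892; z_{0.08} = -1.405, z_{0.86} = 1.08.
σ = (3.892 − 1.361)/(1.08 − (-1.405)) = 1.018.
μ = 1.361 − (-1.405)·1.018 = 2.792.
CV = √(exp(σ²)−1) = √(exp(1.0369)−1) = 1.349.

σ ≈ 1.018, CV ≈ 1.349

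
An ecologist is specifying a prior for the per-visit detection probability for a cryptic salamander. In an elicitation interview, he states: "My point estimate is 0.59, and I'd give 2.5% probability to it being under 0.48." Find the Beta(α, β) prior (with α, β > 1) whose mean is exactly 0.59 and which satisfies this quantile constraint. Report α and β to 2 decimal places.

With mean 0.59 fixed, write α = 0.59s, β = 0.41s where s = α+β.
Need P(θ < 0.48) = 0.025 under Beta(0.59s, 0.41s). Normal approximation: (q−m)/√(m(1−m)/s) ≈ z_{0.025} = -1.96, so s ≈ 0.59·0.41·(-1.96)²/(0.48−0.59)² = 76.8.
At s = 76.8: P(θ<0.48) ≈ 0.026. Adjusting to match 0.025 gives s ≈ 78.46.
So α = 0.59·78.46 ≈ 46.29, β = 0.41·78.46 ≈ 32.17.

α ≈ 46.29, β ≈ 32.17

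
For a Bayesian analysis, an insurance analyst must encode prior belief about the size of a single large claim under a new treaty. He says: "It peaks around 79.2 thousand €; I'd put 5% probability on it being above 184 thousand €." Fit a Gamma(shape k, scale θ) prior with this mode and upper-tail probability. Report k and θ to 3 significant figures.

Gamma(k,θ) with k>1 has mode (k−1)θ, so θ = 79.2/(k−1).
Need P(X < 184) = 0.95 with θ tied to k this way. Start at k = 2, θ = 79.2: P(X<184) ≈ 0.674.
Too low — raise k to concentrate. Iterating converges to k ≈ 4.85.
Then θ = 79.2/(4.85−1) ≈ 20.6.

k ≈ 4.85, θ ≈ 20.6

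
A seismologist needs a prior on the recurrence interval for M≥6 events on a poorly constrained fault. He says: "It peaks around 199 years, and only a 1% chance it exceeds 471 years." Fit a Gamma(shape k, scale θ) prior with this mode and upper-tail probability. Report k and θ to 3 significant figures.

k ≈ 7.4, θ ≈ 31.1

Gamma(k,θ) with k>1 has mode (k−1)θ, so θ = 199/(k−1).
Need P(X < 471) = 0.99 with θ tied to k this way. Start at k = 2, θ = 199: P(X<471) ≈ 0.684.
Too low — raise k to concentrate. Iterating converges to k ≈ 7.4.
Then θ = 199/(7.4−1) ≈ 31.1.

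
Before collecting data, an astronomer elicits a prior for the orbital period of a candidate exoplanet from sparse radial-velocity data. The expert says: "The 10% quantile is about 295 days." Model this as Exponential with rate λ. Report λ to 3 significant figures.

λ ≈ 0.000357

P(T < 295.0) = 1 − e^(−λ·295.0) = 0.1, so λ = −ln(1−0.1)/295.0 = −ln(0.9)/295.0 = 0.000357.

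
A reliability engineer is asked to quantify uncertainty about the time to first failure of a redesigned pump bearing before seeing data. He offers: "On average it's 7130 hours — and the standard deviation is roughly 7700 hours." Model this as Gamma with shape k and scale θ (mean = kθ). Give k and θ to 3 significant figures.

For Gamma(k, scale θ): mean = kθ, variance = kθ², so CV = 1/√k.
CV = SD/mean = 7700/7130 = 1.08, hence k = 1/CV² = 0.857.
Then θ = mean/k = 7130/0.857 = 8320.

k ≈ 0.857, θ ≈ 8320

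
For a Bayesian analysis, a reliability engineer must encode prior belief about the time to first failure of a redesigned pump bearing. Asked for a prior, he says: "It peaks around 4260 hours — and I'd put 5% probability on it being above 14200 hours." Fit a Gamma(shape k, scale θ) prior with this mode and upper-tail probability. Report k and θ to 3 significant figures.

k ≈ 2.8, θ ≈ 2370

Gamma(k,θ) with k>1 has mode (k−1)θ, so θ = 4260/(k−1).
Need P(X < 14200) = 0.95 with θ tied to k this way. Start at k = 2, θ = 4260: P(X<14200) ≈ 0.845.
Too low — raise k to concentrate. Iterating converges to k ≈ 2.8.
Then θ = 4260/(2.8−1) ≈ 2370.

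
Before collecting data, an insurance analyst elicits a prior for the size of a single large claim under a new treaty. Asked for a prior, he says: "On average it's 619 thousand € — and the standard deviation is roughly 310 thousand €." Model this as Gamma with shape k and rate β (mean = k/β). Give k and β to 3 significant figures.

k ≈ 3.99, β ≈ 0.00644

For Gamma(k, rate β): mean = k/β, variance = k/β², so CV = 1/√k.
CV = SD/mean = 310/619 = 0.5008, hence k = 1/CV² = 3.99.
Then β = k/mean = 3.99/619 = 0.00644.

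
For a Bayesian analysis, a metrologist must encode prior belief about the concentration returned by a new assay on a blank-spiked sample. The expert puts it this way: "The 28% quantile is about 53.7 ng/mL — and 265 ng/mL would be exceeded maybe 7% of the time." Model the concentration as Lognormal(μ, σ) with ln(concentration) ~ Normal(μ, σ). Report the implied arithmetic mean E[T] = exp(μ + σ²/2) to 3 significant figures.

E[T] ≈ 114 ng/mL

If T ~ Lognormal(μ,σ) then ln T ~ Normal(μ,σ), so the p-quantile of ln T is μ + z_p·σ.
ln(53.7) = 3.983 and ln(265) = 5.58; z_{0.28} = -0.5828, z_{0.93} = 1.476.
σ = (5.58 − 3.983)/(1.476 − (-0.5828)) = 0.775.
μ = 3.983 − (-0.5828)·0.775 = 4.435.
E[T] = exp(μ + σ²/2) = exp(4.435 + 0.3006) = 114 ng/mL.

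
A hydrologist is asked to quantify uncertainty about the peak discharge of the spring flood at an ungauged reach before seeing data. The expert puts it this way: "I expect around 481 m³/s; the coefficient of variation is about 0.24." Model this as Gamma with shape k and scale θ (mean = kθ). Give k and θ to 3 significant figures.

k ≈ 17.4, θ ≈ 27.7

For Gamma(k, scale θ): mean = kθ, variance = kθ², so CV = 1/√k.
CV = 0.24, hence k = 1/CV² = 17.4.
Then θ = mean/k = 481/17.4 = 27.7.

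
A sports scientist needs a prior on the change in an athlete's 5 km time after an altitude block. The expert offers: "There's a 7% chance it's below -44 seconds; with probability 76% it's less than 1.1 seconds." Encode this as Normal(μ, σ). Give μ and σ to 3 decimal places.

μ = -13.498, σ = 20.668

For Normal(μ,σ), the p-quantile is μ + z_p·σ. Here z_{0.07} = -1.476, z_{0.76} = 0.7063.
So -44 = μ − 1.476σ and 1.1 = μ + 0.7063σ.
Subtracting: σ = (1.1 − -44)/(0.7063 − (-1.476)) = 20.668.
Then μ = -44 − (-1.476)·20.668 = -13.498.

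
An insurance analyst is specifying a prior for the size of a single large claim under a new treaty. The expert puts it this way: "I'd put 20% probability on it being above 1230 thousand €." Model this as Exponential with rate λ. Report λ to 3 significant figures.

P(T > 1230.0) = e^(−λ·1230.0) = 0.2, so λ = −ln(0.2)/1230.0 = 0.00131.

λ ≈ 0.00131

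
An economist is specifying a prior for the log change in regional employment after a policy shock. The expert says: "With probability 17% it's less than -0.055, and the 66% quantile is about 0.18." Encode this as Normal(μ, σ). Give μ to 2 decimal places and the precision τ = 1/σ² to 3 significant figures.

For Normal(μ,σ), the p-quantile is μ + z_p·σ. Here z_{0.17} = -0.9542, z_{0.66} = 0.4125.
So -0.055 = μ − 0.9542σ and 0.18 = μ + 0.4125σ.
Subtracting: σ = (0.18 − -0.055)/(0.4125 − (-0.9542)) = 0.17.
Then μ = -0.055 − (-0.9542)·0.17 = 0.11.
Precision τ = 1/σ² = 1/0.172² = 33.8.

μ = 0.11, τ = 33.8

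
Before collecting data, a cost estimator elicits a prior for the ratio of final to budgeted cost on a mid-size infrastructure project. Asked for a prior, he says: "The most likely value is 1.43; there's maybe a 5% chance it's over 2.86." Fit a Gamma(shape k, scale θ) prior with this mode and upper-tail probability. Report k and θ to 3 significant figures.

k ≈ 6.77, θ ≈ 0.248

Gamma(k,θ) with k>1 has mode (k−1)θ, so θ = 1.43/(k−1).
Need P(X < 2.86) = 0.95 with θ tied to k this way. Start at k = 2, θ = 1.43: P(X<2.86) ≈ 0.594.
Too low — raise k to concentrate. Iterating converges to k ≈ 6.77.
Then θ = 1.43/(6.77−1) ≈ 0.248.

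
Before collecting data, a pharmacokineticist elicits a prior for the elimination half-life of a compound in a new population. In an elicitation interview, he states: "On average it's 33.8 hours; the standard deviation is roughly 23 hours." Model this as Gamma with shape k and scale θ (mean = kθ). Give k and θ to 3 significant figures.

k ≈ 2.16, θ ≈ 15.7

For Gamma(k, scale θ): mean = kθ, variance = kθ², so CV = 1/√k.
CV = SD/mean = 23/33.8 = 0.6805, hence k = 1/CV² = 2.16.
Then θ = mean/k = 33.8/2.16 = 15.7.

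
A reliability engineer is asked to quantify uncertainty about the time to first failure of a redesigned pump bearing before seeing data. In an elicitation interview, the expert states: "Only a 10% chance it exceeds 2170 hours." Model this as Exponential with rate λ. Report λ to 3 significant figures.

λ ≈ 0.00106

P(T > 2170.0) = e^(−λ·2170.0) = 0.1, so λ = −ln(0.1)/2170.0 = 0.00106.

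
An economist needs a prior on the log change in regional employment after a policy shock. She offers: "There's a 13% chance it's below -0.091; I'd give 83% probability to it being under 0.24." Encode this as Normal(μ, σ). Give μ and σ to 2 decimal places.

μ = 0.09, σ = 0.16

For Normal(μ,σ), the p-quantile is μ + z_p·σ. Here z_{0.13} = -1.126, z_{0.83} = 0.9542.
So -0.091 = μ − 1.126σ and 0.24 = μ + 0.9542σ.
Subtracting: σ = (0.24 − -0.091)/(0.9542 − (-1.126)) = 0.16.
Then μ = -0.091 − (-1.126)·0.16 = 0.09.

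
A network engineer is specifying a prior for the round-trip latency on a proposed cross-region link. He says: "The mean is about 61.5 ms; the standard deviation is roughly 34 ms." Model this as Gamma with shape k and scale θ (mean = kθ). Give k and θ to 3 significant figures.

k ≈ 3.27, θ ≈ 18.8

For Gamma(k, scale θ): mean = kθ, variance = kθ², so CV = 1/√k.
CV = SD/mean = 34/61.5 = 0.5528, hence k = 1/CV² = 3.27.
Then θ = mean/k = 61.5/3.27 = 18.8.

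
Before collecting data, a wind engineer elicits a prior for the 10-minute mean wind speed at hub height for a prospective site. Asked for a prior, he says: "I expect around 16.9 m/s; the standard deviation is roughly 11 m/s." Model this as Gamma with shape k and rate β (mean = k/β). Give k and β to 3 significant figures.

k ≈ 2.36, β ≈ 0.14

For Gamma(k, rate β): mean = k/β, variance = k/β², so CV = 1/√k.
CV = SD/mean = 11/16.9 = 0.6509, hence k = 1/CV² = 2.36.
Then β = k/mean = 2.36/16.9 = 0.14.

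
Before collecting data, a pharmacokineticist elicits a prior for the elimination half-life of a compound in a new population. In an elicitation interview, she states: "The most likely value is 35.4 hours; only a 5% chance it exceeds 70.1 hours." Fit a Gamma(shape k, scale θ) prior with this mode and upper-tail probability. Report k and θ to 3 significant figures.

k ≈ 6.94, θ ≈ 5.96

Gamma(k,θ) with k>1 has mode (k−1)θ, so θ = 35.4/(k−1).
Need P(X < 70.1) = 0.95 with θ tied to k this way. Start at k = 2, θ = 35.4: P(X<70.1) ≈ 0.589.
Too low — raise k to concentrate. Iterating converges to k ≈ 6.94.
Then θ = 35.4/(6.94−1) ≈ 5.96.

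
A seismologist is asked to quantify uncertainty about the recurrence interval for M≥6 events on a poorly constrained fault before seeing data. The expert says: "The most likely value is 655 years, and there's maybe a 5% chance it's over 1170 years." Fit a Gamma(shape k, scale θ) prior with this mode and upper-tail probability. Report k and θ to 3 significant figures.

Gamma(k,θ) with k>1 has mode (k−1)θ, so θ = 655/(k−1).
Need P(X < 1170) = 0.95 with θ tied to k this way. Start at k = 2, θ = 655: P(X<1170) ≈ 0.533.
Too low — raise k to concentrate. Iterating converges to k ≈ 9.28.
Then θ = 655/(9.28−1) ≈ 79.1.

k ≈ 9.28, θ ≈ 79.1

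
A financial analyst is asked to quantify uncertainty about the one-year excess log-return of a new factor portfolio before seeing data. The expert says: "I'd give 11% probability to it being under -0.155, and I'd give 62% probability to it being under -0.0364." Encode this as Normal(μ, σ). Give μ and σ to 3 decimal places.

For Normal(μ,σ), the p-quantile is μ + z_p·σ. Here z_{0.11} = -1.227, z_{0.62} = 0.3055.
So -0.155 = μ − 1.227σ and -0.0364 = μ + 0.3055σ.
Subtracting: σ = (-0.0364 − -0.155)/(0.3055 − (-1.227)) = 0.077.
Then μ = -0.155 − (-1.227)·0.077 = -0.060.

μ = -0.060, σ = 0.077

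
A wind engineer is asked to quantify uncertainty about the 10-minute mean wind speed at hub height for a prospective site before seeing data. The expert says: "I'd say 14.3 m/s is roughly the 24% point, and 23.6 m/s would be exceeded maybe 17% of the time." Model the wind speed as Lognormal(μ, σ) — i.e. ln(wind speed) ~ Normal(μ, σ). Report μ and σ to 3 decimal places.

If T ~ Lognormal(μ,σ) then ln T ~ Normal(μ,σ), so the p-quantile of ln T is μ + z_p·σ.
ln(14.3) = 2.66 and ln(23.6) = 3.161; z_{0.24} = -0.7063, z_{0.83} = 0.9542.
σ = (3.161 − 2.66)/(0.9542 − (-0.7063)) = 0.302.
μ = 2.66 − (-0.7063)·0.302 = 2.873.

μ ≈ 2.873, σ ≈ 0.302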